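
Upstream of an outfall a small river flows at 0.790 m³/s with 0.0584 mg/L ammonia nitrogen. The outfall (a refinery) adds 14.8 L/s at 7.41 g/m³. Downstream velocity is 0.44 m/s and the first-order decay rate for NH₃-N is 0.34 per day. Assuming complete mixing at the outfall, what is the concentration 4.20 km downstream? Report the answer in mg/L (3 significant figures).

0.186 mg/L

14.8 L/s = 0.0148 m³/s.
After complete mixing, C₀ = (0.0148·7.41 + 0.79·0.0584) / 0.8048 = 0.1936 mg/L.
Travel time t = 4200 m / 0.44 m/s = 9545 s = 0.1105 d.
C = 0.1936·exp(−0.34·0.1105) = 0.1936·0.9631 = 0.1865 mg/L.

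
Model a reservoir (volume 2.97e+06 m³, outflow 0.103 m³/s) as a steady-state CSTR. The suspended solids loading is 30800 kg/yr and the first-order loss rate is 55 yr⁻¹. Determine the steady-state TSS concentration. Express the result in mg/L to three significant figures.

Outflow Q = 0.103 m³/s × 3.156e+07 s/yr = 3.25e+06 m³/yr.
Steady-state CSTR mass balance: W = Q·C + k·V·C, so C = W/(Q + kV).
Q + kV = 3.25e+06 + 55·2.97e+06 = 1.666e+08 m³/yr.
C = 30800/1.666e+08 = 0.0001849 kg/m³ = 0.1849 mg/L.

0.185 mg/L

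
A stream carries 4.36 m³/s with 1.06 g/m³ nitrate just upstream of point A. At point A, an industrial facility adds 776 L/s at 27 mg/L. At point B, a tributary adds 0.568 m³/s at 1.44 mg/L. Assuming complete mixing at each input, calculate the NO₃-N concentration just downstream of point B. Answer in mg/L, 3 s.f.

4.63 mg/L

776 L/s = 0.776 m³/s.
After input A: C = (4.36·1.06 + 0.776·27) / 5.136 = 4.979 mg/L.
After input B: C = (5.136·4.979 + 0.568·1.44) / 5.704 = 4.627 mg/L.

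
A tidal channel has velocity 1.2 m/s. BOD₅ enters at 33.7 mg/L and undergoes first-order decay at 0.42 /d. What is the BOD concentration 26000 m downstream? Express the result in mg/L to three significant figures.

30.3 mg/L

Travel time t = 26000 m / 1.2 m/s = 2.6e+04/1.2 = 2.167e+04 s = 0.2508 d.
First-order decay: C = 33.7·exp(−0.42·0.2508) = 33.7·0.9 = 30.33 mg/L.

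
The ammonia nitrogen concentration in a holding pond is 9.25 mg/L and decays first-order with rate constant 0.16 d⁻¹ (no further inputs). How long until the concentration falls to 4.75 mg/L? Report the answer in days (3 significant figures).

t = ln(C₀/C)/k = ln(9.25/4.75)/0.16 = 0.6665/0.16 = 4.165 d.

4.17 d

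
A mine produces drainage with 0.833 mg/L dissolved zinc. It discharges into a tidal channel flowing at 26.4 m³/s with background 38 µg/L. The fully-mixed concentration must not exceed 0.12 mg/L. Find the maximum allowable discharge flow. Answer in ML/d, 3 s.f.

262 ML/d

38 µg/L = 0.038 mg/L.
Mass balance at complete mixing: C_std·(Q_w + Q_r) = Q_w·C_e + Q_r·C_b.
Rearranging, Q_w = Q_r·(C_std − C_b)/(C_e − C_std) = 26.4·(0.12 − 0.038) / (0.833 − 0.12) = 3.036 m³/s.
= 262.3 ML/d.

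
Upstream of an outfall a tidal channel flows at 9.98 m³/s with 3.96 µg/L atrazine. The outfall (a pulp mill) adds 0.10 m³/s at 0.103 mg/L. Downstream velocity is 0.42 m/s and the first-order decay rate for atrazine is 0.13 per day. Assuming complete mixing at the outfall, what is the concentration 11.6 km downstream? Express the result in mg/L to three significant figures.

3.96 µg/L = 0.00396 mg/L.
After complete mixing, C₀ = (0.1·0.103 + 9.98·0.00396) / 10.08 = 0.004943 mg/L.
Travel time t = 1.16e+04 m / 0.42 m/s = 2.762e+04 s = 0.3197 d.
C = 0.004943·exp(−0.13·0.3197) = 0.004943·0.9593 = 0.004741 mg/L.

0.00474 mg/L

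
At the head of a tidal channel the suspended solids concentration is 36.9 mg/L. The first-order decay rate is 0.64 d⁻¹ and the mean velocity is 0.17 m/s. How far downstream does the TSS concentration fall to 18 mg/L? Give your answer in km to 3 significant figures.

From C = C₀·e^(−kt), t = ln(C₀/C)/k = ln(36.9/18)/0.64 = 0.7178/0.64 = 1.122 d.
Distance = v·t = 0.17 m/s × 9.691e+04 s = 1.647e+04 m = 16.47 km.

16.5 km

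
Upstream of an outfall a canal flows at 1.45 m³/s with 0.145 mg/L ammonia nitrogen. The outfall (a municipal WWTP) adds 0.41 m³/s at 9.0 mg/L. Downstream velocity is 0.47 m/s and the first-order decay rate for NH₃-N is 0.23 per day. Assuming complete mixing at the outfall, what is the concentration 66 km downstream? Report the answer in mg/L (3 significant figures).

1.44 mg/L

After complete mixing, C₀ = (0.41·9 + 1.45·0.145) / 1.86 = 2.097 mg/L.
Travel time t = 6.6e+04 m / 0.47 m/s = 1.404e+05 s = 1.625 d.
C = 2.097·exp(−0.23·1.625) = 2.097·0.6881 = 1.443 mg/L.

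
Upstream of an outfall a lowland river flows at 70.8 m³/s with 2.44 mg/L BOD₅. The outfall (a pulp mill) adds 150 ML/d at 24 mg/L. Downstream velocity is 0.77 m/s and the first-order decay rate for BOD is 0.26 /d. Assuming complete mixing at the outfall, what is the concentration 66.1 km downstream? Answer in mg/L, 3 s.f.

2.28 mg/L

150 ML/d = 1.736 m³/s.
After complete mixing, C₀ = (1.736·24 + 70.8·2.44) / 72.54 = 2.956 mg/L.
Travel time t = 6.61e+04 m / 0.77 m/s = 8.584e+04 s = 0.9936 d.
C = 2.956·exp(−0.26·0.9936) = 2.956·0.7723 = 2.283 mg/L.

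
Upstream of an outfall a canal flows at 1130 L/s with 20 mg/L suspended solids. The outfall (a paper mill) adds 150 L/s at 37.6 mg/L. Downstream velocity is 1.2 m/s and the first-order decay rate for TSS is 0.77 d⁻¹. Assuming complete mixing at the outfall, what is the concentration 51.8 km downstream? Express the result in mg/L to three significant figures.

150 L/s = 0.15 m³/s.
1130 L/s = 1.13 m³/s.
After complete mixing, C₀ = (0.15·37.6 + 1.13·20) / 1.28 = 22.06 mg/L.
Travel time t = 5.18e+04 m / 1.2 m/s = 4.317e+04 s = 0.4996 d.
C = 22.06·exp(−0.77·0.4996) = 22.06·0.6807 = 15.02 mg/L.

15.0 mg/L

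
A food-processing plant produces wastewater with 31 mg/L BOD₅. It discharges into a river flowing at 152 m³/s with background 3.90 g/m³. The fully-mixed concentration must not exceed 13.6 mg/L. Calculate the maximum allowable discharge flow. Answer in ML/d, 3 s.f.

Mass balance at complete mixing: C_std·(Q_w + Q_r) = Q_w·C_e + Q_r·C_b.
Rearranging, Q_w = Q_r·(C_std − C_b)/(C_e − C_std) = 152·(13.6 − 3.9) / (31 − 13.6) = 84.74 m³/s.
= 7321 ML/d.

7320 ML/d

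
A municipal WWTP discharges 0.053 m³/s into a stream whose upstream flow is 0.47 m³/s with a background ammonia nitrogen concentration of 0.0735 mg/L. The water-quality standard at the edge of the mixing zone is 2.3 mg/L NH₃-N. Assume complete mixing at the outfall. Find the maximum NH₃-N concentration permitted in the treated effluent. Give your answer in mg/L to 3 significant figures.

Mass balance: 2.3·0.523 = 0.053·Cₑ + 0.47·0.0735.
Cₑ = (1.203 − 0.03454) / 0.053 = 22.04 mg/L.

22.0 mg/L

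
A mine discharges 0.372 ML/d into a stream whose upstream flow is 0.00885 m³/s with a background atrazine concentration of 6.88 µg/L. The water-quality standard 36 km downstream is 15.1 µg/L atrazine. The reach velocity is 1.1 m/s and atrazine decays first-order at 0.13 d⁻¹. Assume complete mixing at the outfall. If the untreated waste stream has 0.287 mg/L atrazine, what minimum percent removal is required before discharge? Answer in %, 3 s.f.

0.372 ML/d = 0.004306 m³/s.
6.88 µg/L = 0.00688 mg/L.
15.1 µg/L = 0.0151 mg/L.
Travel time to the compliance point: t = 3.6e+04/1.1 = 3.273e+04 s = 0.3788 d; decay factor exp(−0.13·0.3788) = 0.952.
So the concentration just after mixing may be at most 0.0151/0.952 = 0.01586 mg/L.
Mass balance: 0.01586·0.01316 = 0.004306·Cₑ + 0.00885·0.00688.
Cₑ = (0.0002087 − 6.089e-05) / 0.004306 = 0.03432 mg/L.
Required removal = 1 − 0.03432/0.287 = 88.04 %.

88.0 %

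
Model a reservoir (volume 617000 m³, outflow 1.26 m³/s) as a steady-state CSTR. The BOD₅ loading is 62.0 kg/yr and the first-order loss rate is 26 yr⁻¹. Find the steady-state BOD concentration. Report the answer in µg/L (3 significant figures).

1.11 µg/L

Outflow Q = 1.26 m³/s × 3.156e+07 s/yr = 3.976e+07 m³/yr.
Steady-state CSTR mass balance: W = Q·C + k·V·C, so C = W/(Q + kV).
Q + kV = 3.976e+07 + 26·617000 = 5.58e+07 m³/yr.
C = 62.0/5.58e+07 = 1.111e-06 kg/m³ = 0.001111 mg/L = 1.111 µg/L.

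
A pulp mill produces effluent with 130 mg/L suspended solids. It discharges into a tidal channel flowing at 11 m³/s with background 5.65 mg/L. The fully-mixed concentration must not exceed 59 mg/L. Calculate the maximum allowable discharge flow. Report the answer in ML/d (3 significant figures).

Mass balance at complete mixing: C_std·(Q_w + Q_r) = Q_w·C_e + Q_r·C_b.
Rearranging, Q_w = Q_r·(C_std − C_b)/(C_e − C_std) = 11·(59 − 5.65) / (130 − 59) = 8.265 m³/s.
= 714.1 ML/d.

714 ML/d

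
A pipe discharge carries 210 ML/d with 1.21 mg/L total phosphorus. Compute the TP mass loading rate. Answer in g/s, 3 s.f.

2.94 g/s

210 ML/d = 2.431 m³/s.
Mass flux = Q·C = 2.431 m³/s × 1.21 g/m³ = 2.941 g/s.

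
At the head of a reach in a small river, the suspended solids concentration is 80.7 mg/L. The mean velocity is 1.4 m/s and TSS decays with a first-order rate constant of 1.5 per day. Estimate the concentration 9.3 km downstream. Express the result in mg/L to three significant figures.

71.9 mg/L

Travel time t = 9.3 km / 1.4 m/s = 9300/1.4 = 6643 s = 0.07688 d.
First-order decay: C = 80.7·exp(−1.5·0.07688) = 80.7·0.8911 = 71.91 mg/L.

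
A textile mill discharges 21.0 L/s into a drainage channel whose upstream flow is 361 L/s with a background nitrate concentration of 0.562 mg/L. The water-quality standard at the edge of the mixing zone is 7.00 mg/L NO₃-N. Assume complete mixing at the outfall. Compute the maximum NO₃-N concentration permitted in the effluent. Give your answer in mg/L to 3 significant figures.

118 mg/L

21.0 L/s = 0.021 m³/s.
361 L/s = 0.361 m³/s.
Mass balance: 7·0.382 = 0.021·Cₑ + 0.361·0.562.
Cₑ = (2.674 − 0.2029) / 0.021 = 117.7 mg/L.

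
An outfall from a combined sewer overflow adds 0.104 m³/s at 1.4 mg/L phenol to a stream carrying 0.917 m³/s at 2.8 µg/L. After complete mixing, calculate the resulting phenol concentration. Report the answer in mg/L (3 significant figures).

0.145 mg/L

2.8 µg/L = 0.0028 mg/L.
Flow-weighted mixing gives C = (0.104·1.4 + 0.917·0.0028) / (0.104 + 0.917) = 0.1482/1.021 = 0.1451 mg/L.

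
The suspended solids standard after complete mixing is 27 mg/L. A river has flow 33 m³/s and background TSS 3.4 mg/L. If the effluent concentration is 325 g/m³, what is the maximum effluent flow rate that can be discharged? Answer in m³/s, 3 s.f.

Mass balance at complete mixing: C_std·(Q_w + Q_r) = Q_w·C_e + Q_r·C_b.
Rearranging, Q_w = Q_r·(C_std − C_b)/(C_e − C_std) = 33·(27 − 3.4) / (325 − 27) = 2.613 m³/s.

2.61 m³/s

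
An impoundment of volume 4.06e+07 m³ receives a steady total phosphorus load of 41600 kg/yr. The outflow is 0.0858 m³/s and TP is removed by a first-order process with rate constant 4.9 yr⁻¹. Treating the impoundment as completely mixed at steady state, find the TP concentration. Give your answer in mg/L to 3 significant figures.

0.206 mg/L

Outflow Q = 0.0858 m³/s × 3.156e+07 s/yr = 2.708e+06 m³/yr.
Steady-state CSTR mass balance: W = Q·C + k·V·C, so C = W/(Q + kV).
Q + kV = 2.708e+06 + 4.9·4.06e+07 = 2.016e+08 m³/yr.
C = 41600/2.016e+08 = 0.0002063 kg/m³ = 0.2063 mg/L.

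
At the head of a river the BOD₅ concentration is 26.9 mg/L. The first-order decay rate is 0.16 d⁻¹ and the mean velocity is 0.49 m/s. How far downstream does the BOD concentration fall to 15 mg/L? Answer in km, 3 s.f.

From C = C₀·e^(−kt), t = ln(C₀/C)/k = ln(26.9/15)/0.16 = 0.5841/0.16 = 3.65 d.
Distance = v·t = 0.49 m/s × 3.154e+05 s = 1.545e+05 m = 154.5 km.

155 km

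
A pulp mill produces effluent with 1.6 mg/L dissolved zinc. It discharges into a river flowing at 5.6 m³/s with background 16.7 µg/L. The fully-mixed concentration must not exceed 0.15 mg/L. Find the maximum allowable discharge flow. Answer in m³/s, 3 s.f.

16.7 µg/L = 0.0167 mg/L.
Mass balance at complete mixing: C_std·(Q_w + Q_r) = Q_w·C_e + Q_r·C_b.
Rearranging, Q_w = Q_r·(C_std − C_b)/(C_e − C_std) = 5.6·(0.15 − 0.0167) / (1.6 − 0.15) = 0.5148 m³/s.

0.515 m³/s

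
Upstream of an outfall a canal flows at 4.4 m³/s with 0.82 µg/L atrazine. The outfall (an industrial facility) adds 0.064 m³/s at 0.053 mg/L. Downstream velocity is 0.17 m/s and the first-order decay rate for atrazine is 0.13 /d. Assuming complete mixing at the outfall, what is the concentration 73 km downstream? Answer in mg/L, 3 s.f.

0.000822 mg/L

0.82 µg/L = 0.00082 mg/L.
After complete mixing, C₀ = (0.064·0.053 + 4.4·0.00082) / 4.464 = 0.001568 mg/L.
Travel time t = 7.3e+04 m / 0.17 m/s = 4.294e+05 s = 4.97 d.
C = 0.001568·exp(−0.13·4.97) = 0.001568·0.5241 = 0.0008218 mg/L.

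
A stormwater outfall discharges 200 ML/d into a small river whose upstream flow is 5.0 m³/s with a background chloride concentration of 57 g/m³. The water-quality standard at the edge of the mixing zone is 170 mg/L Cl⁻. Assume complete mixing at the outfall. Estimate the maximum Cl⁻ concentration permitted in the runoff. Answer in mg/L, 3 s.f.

200 ML/d = 2.315 m³/s.
Mass balance: 170·7.315 = 2.315·Cₑ + 5·57.
Cₑ = (1244 − 285) / 2.315 = 414.1 mg/L.

414 mg/L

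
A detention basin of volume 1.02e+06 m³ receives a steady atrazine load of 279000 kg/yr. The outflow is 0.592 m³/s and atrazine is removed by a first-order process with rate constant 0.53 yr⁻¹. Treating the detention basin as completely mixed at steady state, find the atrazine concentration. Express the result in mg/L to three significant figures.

Outflow Q = 0.592 m³/s × 3.156e+07 s/yr = 1.868e+07 m³/yr.
Steady-state CSTR mass balance: W = Q·C + k·V·C, so C = W/(Q + kV).
Q + kV = 1.868e+07 + 0.53·1.02e+06 = 1.922e+07 m³/yr.
C = 279000/1.922e+07 = 0.01451 kg/m³ = 14.51 mg/L.

14.5 mg/L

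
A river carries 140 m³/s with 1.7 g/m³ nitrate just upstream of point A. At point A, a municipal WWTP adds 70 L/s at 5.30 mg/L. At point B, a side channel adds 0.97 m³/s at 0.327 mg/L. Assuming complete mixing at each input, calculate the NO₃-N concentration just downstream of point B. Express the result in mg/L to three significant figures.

1.69 mg/L

70 L/s = 0.07 m³/s.
After input A: C = (140·1.7 + 0.07·5.3) / 140.1 = 1.702 mg/L.
After input B: C = (140.1·1.702 + 0.97·0.327) / 141 = 1.692 mg/L.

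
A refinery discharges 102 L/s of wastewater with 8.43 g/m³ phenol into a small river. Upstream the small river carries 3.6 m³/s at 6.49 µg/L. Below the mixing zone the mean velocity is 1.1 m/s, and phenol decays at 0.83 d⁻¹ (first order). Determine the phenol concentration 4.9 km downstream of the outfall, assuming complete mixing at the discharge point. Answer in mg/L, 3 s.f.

102 L/s = 0.102 m³/s.
6.49 µg/L = 0.00649 mg/L.
After complete mixing, C₀ = (0.102·8.43 + 3.6·0.00649) / 3.702 = 0.2386 mg/L.
Travel time t = 4900 m / 1.1 m/s = 4455 s = 0.05156 d.
C = 0.2386·exp(−0.83·0.05156) = 0.2386·0.9581 = 0.2286 mg/L.

0.229 mg/L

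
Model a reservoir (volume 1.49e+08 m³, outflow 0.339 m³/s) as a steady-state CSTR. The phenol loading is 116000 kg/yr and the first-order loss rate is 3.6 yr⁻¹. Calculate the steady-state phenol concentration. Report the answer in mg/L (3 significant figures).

Outflow Q = 0.339 m³/s × 3.156e+07 s/yr = 1.07e+07 m³/yr.
Steady-state CSTR mass balance: W = Q·C + k·V·C, so C = W/(Q + kV).
Q + kV = 1.07e+07 + 3.6·1.49e+08 = 5.471e+08 m³/yr.
C = 116000/5.471e+08 = 0.000212 kg/m³ = 0.212 mg/L.

0.212 mg/L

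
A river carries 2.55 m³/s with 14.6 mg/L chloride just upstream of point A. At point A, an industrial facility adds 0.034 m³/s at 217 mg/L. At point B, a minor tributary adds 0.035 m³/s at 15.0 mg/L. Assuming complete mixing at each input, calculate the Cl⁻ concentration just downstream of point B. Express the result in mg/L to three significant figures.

17.2 mg/L

After input A: C = (2.55·14.6 + 0.034·217) / 2.584 = 17.26 mg/L.
After input B: C = (2.584·17.26 + 0.035·15) / 2.619 = 17.23 mg/L.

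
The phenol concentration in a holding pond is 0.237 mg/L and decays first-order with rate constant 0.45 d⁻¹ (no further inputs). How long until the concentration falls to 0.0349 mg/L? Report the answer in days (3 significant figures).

t = ln(C₀/C)/k = ln(0.237/0.0349)/0.45 = 1.916/0.45 = 4.257 d.

4.26 d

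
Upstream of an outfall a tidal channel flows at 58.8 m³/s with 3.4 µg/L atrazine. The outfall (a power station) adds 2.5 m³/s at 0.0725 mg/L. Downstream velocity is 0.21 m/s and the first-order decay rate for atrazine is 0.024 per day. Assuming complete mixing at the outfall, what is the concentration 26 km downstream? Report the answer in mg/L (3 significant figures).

0.00601 mg/L

3.4 µg/L = 0.0034 mg/L.
After complete mixing, C₀ = (2.5·0.0725 + 58.8·0.0034) / 61.3 = 0.006218 mg/L.
Travel time t = 2.6e+04 m / 0.21 m/s = 1.238e+05 s = 1.433 d.
C = 0.006218·exp(−0.024·1.433) = 0.006218·0.9662 = 0.006008 mg/L.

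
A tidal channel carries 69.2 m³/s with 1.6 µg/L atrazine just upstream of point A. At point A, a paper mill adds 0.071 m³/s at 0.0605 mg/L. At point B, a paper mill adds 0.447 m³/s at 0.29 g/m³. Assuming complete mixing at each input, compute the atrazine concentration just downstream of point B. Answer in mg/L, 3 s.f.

0.00351 mg/L

1.6 µg/L = 0.0016 mg/L.
After input A: C = (69.2·0.0016 + 0.071·0.0605) / 69.27 = 0.00166 mg/L.
After input B: C = (69.27·0.00166 + 0.447·0.29) / 69.72 = 0.003509 mg/L.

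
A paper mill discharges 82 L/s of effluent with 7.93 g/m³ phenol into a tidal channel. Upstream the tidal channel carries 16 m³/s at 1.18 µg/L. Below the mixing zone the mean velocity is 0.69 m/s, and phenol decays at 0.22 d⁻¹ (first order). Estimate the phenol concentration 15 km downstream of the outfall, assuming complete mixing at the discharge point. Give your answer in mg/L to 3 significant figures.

0.0394 mg/L

82 L/s = 0.082 m³/s.
1.18 µg/L = 0.00118 mg/L.
After complete mixing, C₀ = (0.082·7.93 + 16·0.00118) / 16.08 = 0.04161 mg/L.
Travel time t = 1.5e+04 m / 0.69 m/s = 2.174e+04 s = 0.2516 d.
C = 0.04161·exp(−0.22·0.2516) = 0.04161·0.9461 = 0.03937 mg/L.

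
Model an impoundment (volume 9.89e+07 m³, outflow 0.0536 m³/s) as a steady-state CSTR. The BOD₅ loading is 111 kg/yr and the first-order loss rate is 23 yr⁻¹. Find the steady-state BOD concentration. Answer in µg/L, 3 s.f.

Outflow Q = 0.0536 m³/s × 3.156e+07 s/yr = 1.691e+06 m³/yr.
Steady-state CSTR mass balance: W = Q·C + k·V·C, so C = W/(Q + kV).
Q + kV = 1.691e+06 + 23·9.89e+07 = 2.276e+09 m³/yr.
C = 111/2.276e+09 = 4.876e-08 kg/m³ = 4.876e-05 mg/L = 0.04876 µg/L.

0.0488 µg/L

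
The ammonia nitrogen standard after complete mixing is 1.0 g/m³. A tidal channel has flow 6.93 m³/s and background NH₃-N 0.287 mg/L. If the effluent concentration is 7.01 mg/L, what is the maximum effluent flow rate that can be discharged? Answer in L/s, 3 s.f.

Mass balance at complete mixing: C_std·(Q_w + Q_r) = Q_w·C_e + Q_r·C_b.
Rearranging, Q_w = Q_r·(C_std − C_b)/(C_e − C_std) = 6.93·(1 − 0.287) / (7.01 − 1) = 0.8221 m³/s.
= 822.1 L/s.

822 L/s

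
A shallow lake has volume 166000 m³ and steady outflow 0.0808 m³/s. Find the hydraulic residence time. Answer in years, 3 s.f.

0.0651 yr

Q = 0.0808 m³/s × 3.156e+07 s/yr = 2.55e+06 m³/yr.
Hydraulic residence time τ = V/Q = 166000/2.55e+06 = 0.0651 yr.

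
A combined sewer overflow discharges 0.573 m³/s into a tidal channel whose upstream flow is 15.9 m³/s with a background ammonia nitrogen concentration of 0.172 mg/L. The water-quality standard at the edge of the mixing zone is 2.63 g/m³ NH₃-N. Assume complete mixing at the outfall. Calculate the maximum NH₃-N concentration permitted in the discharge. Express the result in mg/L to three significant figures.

Mass balance: 2.63·16.47 = 0.573·Cₑ + 15.9·0.172.
Cₑ = (43.32 − 2.735) / 0.573 = 70.84 mg/L.

70.8 mg/L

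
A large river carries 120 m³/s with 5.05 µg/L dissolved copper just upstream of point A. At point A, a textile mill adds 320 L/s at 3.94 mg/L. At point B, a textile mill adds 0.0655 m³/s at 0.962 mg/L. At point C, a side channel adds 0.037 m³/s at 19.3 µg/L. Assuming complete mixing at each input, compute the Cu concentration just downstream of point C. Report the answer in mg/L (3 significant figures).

0.0160 mg/L

5.05 µg/L = 0.00505 mg/L.
320 L/s = 0.32 m³/s.
After input A: C = (120·0.00505 + 0.32·3.94) / 120.3 = 0.01552 mg/L.
After input B: C = (120.3·0.01552 + 0.0655·0.962) / 120.4 = 0.01603 mg/L.
19.3 µg/L = 0.0193 mg/L.
After input C: C = (120.4·0.01603 + 0.037·0.0193) / 120.4 = 0.01603 mg/L.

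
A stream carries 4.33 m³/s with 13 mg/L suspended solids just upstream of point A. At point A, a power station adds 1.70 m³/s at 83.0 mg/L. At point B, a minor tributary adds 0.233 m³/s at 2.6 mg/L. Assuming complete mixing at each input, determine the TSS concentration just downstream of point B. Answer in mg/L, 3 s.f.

31.6 mg/L

After input A: C = (4.33·13 + 1.7·83) / 6.03 = 32.73 mg/L.
After input B: C = (6.03·32.73 + 0.233·2.6) / 6.263 = 31.61 mg/L.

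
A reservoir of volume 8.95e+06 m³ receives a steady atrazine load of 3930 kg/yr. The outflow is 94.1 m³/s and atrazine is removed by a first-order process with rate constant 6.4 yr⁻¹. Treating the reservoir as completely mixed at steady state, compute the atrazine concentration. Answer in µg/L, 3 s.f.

1.30 µg/L

Outflow Q = 94.1 m³/s × 3.156e+07 s/yr = 2.97e+09 m³/yr.
Steady-state CSTR mass balance: W = Q·C + k·V·C, so C = W/(Q + kV).
Q + kV = 2.97e+09 + 6.4·8.95e+06 = 3.027e+09 m³/yr.
C = 3930/3.027e+09 = 1.298e-06 kg/m³ = 0.001298 mg/L = 1.298 µg/L.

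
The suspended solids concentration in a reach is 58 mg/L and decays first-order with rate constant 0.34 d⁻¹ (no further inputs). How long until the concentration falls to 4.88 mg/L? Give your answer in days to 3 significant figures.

t = ln(C₀/C)/k = ln(58/4.88)/0.34 = 2.475/0.34 = 7.28 d.

7.28 d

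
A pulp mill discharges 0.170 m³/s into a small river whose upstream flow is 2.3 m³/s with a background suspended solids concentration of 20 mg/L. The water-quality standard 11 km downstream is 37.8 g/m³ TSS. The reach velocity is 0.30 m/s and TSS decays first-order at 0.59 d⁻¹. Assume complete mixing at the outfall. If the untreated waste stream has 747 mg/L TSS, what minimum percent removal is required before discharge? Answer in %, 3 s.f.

41.8 %

Travel time to the compliance point: t = 1.1e+04/0.30 = 3.667e+04 s = 0.4244 d; decay factor exp(−0.59·0.4244) = 0.7785.
So the concentration just after mixing may be at most 37.8/0.7785 = 48.55 mg/L.
Mass balance: 48.55·2.47 = 0.17·Cₑ + 2.3·20.
Cₑ = (119.9 − 46) / 0.17 = 434.9 mg/L.
Required removal = 1 − 434.9/747 = 41.78 %.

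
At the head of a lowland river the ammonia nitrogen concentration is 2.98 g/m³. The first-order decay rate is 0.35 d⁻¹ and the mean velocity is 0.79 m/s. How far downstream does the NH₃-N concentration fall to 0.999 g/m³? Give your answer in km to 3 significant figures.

From C = C₀·e^(−kt), t = ln(C₀/C)/k = ln(2.98/0.999)/0.35 = 1.093/0.35 = 3.123 d.
Distance = v·t = 0.79 m/s × 2.698e+05 s = 2.131e+05 m = 213.1 km.

213 km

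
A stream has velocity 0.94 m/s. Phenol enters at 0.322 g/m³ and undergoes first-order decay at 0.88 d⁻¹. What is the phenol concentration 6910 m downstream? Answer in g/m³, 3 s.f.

Travel time t = 6910 m / 0.94 m/s = 6910/0.94 = 7351 s = 0.08508 d.
First-order decay: C = 0.322·exp(−0.88·0.08508) = 0.322·0.9279 = 0.2988 g/m³.

0.299 g/m³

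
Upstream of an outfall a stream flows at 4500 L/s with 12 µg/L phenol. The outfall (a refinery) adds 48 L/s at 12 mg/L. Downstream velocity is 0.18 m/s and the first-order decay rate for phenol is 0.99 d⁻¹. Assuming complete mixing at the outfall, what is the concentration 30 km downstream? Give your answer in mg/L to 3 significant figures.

0.0205 mg/L

48 L/s = 0.048 m³/s.
4500 L/s = 4.5 m³/s.
12 µg/L = 0.012 mg/L.
After complete mixing, C₀ = (0.048·12 + 4.5·0.012) / 4.548 = 0.1385 mg/L.
Travel time t = 3e+04 m / 0.18 m/s = 1.667e+05 s = 1.929 d.
C = 0.1385·exp(−0.99·1.929) = 0.1385·0.1481 = 0.02052 mg/L.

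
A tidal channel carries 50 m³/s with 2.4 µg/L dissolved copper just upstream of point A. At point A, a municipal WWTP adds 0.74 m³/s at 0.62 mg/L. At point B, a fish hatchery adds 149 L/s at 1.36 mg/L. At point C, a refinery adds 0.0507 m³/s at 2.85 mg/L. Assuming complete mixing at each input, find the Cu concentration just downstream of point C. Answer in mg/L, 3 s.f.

0.0182 mg/L

2.4 µg/L = 0.0024 mg/L.
After input A: C = (50·0.0024 + 0.74·0.62) / 50.74 = 0.01141 mg/L.
149 L/s = 0.149 m³/s.
After input B: C = (50.74·0.01141 + 0.149·1.36) / 50.89 = 0.01536 mg/L.
After input C: C = (50.89·0.01536 + 0.0507·2.85) / 50.94 = 0.01818 mg/L.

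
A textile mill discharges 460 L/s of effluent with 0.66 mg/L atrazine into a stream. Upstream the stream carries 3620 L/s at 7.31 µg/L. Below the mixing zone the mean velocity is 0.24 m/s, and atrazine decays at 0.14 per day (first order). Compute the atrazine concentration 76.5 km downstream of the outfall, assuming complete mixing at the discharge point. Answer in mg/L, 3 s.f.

0.0483 mg/L

460 L/s = 0.46 m³/s.
3620 L/s = 3.62 m³/s.
7.31 µg/L = 0.00731 mg/L.
After complete mixing, C₀ = (0.46·0.66 + 3.62·0.00731) / 4.08 = 0.0809 mg/L.
Travel time t = 7.65e+04 m / 0.24 m/s = 3.188e+05 s = 3.689 d.
C = 0.0809·exp(−0.14·3.689) = 0.0809·0.5966 = 0.04826 mg/L.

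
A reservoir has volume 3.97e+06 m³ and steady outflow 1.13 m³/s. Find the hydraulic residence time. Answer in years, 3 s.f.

0.111 yr

Q = 1.13 m³/s × 3.156e+07 s/yr = 3.566e+07 m³/yr.
Hydraulic residence time τ = V/Q = 3.97e+06/3.566e+07 = 0.1113 yr.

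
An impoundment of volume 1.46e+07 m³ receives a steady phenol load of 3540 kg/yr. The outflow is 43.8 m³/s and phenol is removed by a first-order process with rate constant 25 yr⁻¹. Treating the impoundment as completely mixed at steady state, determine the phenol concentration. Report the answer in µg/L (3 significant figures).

2.03 µg/L

Outflow Q = 43.8 m³/s × 3.156e+07 s/yr = 1.382e+09 m³/yr.
Steady-state CSTR mass balance: W = Q·C + k·V·C, so C = W/(Q + kV).
Q + kV = 1.382e+09 + 25·1.46e+07 = 1.747e+09 m³/yr.
C = 3540/1.747e+09 = 2.026e-06 kg/m³ = 0.002026 mg/L = 2.026 µg/L.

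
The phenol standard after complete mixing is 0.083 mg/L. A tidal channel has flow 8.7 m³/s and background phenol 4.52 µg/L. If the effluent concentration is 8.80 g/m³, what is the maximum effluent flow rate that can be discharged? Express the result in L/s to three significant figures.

78.3 L/s

4.52 µg/L = 0.00452 mg/L.
Mass balance at complete mixing: C_std·(Q_w + Q_r) = Q_w·C_e + Q_r·C_b.
Rearranging, Q_w = Q_r·(C_std − C_b)/(C_e − C_std) = 8.7·(0.083 − 0.00452) / (8.8 − 0.083) = 0.07833 m³/s.
= 78.33 L/s.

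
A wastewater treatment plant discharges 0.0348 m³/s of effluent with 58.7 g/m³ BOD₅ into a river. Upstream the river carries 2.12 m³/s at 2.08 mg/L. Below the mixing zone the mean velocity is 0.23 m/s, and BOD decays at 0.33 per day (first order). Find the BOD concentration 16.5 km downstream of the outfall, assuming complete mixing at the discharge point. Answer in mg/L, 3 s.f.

After complete mixing, C₀ = (0.0348·58.7 + 2.12·2.08) / 2.155 = 2.994 mg/L.
Travel time t = 1.65e+04 m / 0.23 m/s = 7.174e+04 s = 0.8303 d.
C = 2.994·exp(−0.33·0.8303) = 2.994·0.7603 = 2.277 mg/L.

2.28 mg/L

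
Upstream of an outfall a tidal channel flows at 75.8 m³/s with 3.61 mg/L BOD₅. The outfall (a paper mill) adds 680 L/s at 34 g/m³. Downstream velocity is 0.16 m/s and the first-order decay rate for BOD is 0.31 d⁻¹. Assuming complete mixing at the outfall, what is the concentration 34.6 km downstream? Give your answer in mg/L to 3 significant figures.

680 L/s = 0.68 m³/s.
After complete mixing, C₀ = (0.68·34 + 75.8·3.61) / 76.48 = 3.88 mg/L.
Travel time t = 3.46e+04 m / 0.16 m/s = 2.162e+05 s = 2.503 d.
C = 3.88·exp(−0.31·2.503) = 3.88·0.4603 = 1.786 mg/L.

1.79 mg/L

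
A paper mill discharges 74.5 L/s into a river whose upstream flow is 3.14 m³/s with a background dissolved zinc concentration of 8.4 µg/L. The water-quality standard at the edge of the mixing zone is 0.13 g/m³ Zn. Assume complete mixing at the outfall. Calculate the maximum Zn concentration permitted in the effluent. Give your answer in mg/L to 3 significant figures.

74.5 L/s = 0.0745 m³/s.
8.4 µg/L = 0.0084 mg/L.
Mass balance: 0.13·3.215 = 0.0745·Cₑ + 3.14·0.0084.
Cₑ = (0.4179 − 0.02638) / 0.0745 = 5.255 mg/L.

5.26 mg/L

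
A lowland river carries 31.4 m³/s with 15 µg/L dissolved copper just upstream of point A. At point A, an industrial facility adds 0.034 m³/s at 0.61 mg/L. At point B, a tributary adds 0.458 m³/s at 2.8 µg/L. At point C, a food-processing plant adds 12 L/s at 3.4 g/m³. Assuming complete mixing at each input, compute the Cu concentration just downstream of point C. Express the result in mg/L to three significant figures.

15 µg/L = 0.015 mg/L.
After input A: C = (31.4·0.015 + 0.034·0.61) / 31.43 = 0.01564 mg/L.
2.8 µg/L = 0.0028 mg/L.
After input B: C = (31.43·0.01564 + 0.458·0.0028) / 31.89 = 0.01546 mg/L.
12 L/s = 0.012 m³/s.
After input C: C = (31.89·0.01546 + 0.012·3.4) / 31.9 = 0.01673 mg/L.

0.0167 mg/L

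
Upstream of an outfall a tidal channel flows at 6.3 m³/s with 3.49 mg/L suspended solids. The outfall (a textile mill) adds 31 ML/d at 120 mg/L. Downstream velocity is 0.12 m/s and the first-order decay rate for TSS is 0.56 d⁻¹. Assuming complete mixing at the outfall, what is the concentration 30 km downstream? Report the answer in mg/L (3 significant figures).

31 ML/d = 0.3588 m³/s.
After complete mixing, C₀ = (0.3588·120 + 6.3·3.49) / 6.659 = 9.768 mg/L.
Travel time t = 3e+04 m / 0.12 m/s = 2.5e+05 s = 2.894 d.
C = 9.768·exp(−0.56·2.894) = 9.768·0.1978 = 1.932 mg/L.

1.93 mg/L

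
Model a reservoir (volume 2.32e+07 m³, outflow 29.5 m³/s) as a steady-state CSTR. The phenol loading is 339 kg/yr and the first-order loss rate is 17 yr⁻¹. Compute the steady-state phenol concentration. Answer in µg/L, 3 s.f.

Outflow Q = 29.5 m³/s × 3.156e+07 s/yr = 9.309e+08 m³/yr.
Steady-state CSTR mass balance: W = Q·C + k·V·C, so C = W/(Q + kV).
Q + kV = 9.309e+08 + 17·2.32e+07 = 1.325e+09 m³/yr.
C = 339/1.325e+09 = 2.558e-07 kg/m³ = 0.0002558 mg/L = 0.2558 µg/L.

0.256 µg/L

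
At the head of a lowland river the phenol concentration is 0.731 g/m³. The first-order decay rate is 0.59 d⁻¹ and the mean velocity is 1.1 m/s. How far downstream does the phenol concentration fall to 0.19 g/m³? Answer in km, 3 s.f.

217 km

From C = C₀·e^(−kt), t = ln(C₀/C)/k = ln(0.731/0.19)/0.59 = 1.347/0.59 = 2.284 d.
Distance = v·t = 1.1 m/s × 1.973e+05 s = 2.17e+05 m = 217 km.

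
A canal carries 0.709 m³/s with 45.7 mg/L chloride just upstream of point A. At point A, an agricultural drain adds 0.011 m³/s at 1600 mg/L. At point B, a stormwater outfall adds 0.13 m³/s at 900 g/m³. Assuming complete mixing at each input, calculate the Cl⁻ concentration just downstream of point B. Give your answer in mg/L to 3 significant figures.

After input A: C = (0.709·45.7 + 0.011·1600) / 0.72 = 69.45 mg/L.
After input B: C = (0.72·69.45 + 0.13·900) / 0.85 = 196.5 mg/L.

196 mg/L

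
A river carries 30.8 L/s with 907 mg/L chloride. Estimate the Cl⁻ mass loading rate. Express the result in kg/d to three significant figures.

2410 kg/d

30.8 L/s = 0.0308 m³/s.
Mass flux = Q·C = 0.0308 m³/s × 907 g/m³ = 27.94 g/s.
= 27.94 g/s × 86.4 = 2414 kg/d.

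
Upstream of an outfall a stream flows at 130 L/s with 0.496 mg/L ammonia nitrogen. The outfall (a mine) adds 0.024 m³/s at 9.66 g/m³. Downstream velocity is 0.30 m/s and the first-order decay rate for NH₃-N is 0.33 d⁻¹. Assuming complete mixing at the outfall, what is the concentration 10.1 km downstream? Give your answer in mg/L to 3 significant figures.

130 L/s = 0.13 m³/s.
After complete mixing, C₀ = (0.024·9.66 + 0.13·0.496) / 0.154 = 1.924 mg/L.
Travel time t = 1.01e+04 m / 0.30 m/s = 3.367e+04 s = 0.3897 d.
C = 1.924·exp(−0.33·0.3897) = 1.924·0.8793 = 1.692 mg/L.

1.69 mg/L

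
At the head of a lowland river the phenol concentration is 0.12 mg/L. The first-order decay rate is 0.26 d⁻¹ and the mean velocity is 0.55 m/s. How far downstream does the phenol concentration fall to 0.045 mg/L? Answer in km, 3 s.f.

179 km

From C = C₀·e^(−kt), t = ln(C₀/C)/k = ln(0.12/0.045)/0.26 = 0.9808/0.26 = 3.772 d.
Distance = v·t = 0.55 m/s × 3.259e+05 s = 1.793e+05 m = 179.3 km.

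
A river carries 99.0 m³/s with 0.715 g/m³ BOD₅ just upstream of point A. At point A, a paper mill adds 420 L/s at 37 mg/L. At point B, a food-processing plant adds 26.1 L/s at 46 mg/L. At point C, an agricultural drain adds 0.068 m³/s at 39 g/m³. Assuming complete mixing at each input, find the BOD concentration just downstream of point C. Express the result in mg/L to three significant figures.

420 L/s = 0.42 m³/s.
After input A: C = (99·0.715 + 0.42·37) / 99.42 = 0.8683 mg/L.
26.1 L/s = 0.0261 m³/s.
After input B: C = (99.42·0.8683 + 0.0261·46) / 99.45 = 0.8801 mg/L.
After input C: C = (99.45·0.8801 + 0.068·39) / 99.51 = 0.9062 mg/L.

0.906 mg/L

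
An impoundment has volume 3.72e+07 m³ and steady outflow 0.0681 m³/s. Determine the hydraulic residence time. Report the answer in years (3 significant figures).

17.3 yr

Q = 0.0681 m³/s × 3.156e+07 s/yr = 2.149e+06 m³/yr.
Hydraulic residence time τ = V/Q = 3.72e+07/2.149e+06 = 17.31 yr.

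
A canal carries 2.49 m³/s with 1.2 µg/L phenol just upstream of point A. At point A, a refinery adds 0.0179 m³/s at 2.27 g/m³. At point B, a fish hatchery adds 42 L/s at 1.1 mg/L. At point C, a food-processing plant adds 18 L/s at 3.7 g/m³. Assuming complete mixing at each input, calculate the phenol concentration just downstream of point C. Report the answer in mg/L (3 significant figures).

0.0609 mg/L

1.2 µg/L = 0.0012 mg/L.
After input A: C = (2.49·0.0012 + 0.0179·2.27) / 2.508 = 0.01739 mg/L.
42 L/s = 0.042 m³/s.
After input B: C = (2.508·0.01739 + 0.042·1.1) / 2.55 = 0.03523 mg/L.
18 L/s = 0.018 m³/s.
After input C: C = (2.55·0.03523 + 0.018·3.7) / 2.568 = 0.06091 mg/L.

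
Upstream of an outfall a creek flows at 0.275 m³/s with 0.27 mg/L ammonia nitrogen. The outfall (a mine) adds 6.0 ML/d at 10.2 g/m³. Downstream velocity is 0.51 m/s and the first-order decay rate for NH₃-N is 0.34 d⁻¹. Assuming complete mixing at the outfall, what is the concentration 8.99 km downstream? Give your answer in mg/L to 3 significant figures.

6.0 ML/d = 0.06944 m³/s.
After complete mixing, C₀ = (0.06944·10.2 + 0.275·0.27) / 0.3444 = 2.272 mg/L.
Travel time t = 8990 m / 0.51 m/s = 1.763e+04 s = 0.204 d.
C = 2.272·exp(−0.34·0.204) = 2.272·0.933 = 2.12 mg/L.

2.12 mg/L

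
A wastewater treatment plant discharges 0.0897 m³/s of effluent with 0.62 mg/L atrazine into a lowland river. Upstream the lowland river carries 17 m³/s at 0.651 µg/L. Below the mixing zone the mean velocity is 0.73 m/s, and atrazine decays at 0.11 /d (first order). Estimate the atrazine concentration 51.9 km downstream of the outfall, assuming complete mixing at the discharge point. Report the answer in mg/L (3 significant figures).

0.00356 mg/L

0.651 µg/L = 0.000651 mg/L.
After complete mixing, C₀ = (0.0897·0.62 + 17·0.000651) / 17.09 = 0.003902 mg/L.
Travel time t = 5.19e+04 m / 0.73 m/s = 7.11e+04 s = 0.8229 d.
C = 0.003902·exp(−0.11·0.8229) = 0.003902·0.9135 = 0.003564 mg/L.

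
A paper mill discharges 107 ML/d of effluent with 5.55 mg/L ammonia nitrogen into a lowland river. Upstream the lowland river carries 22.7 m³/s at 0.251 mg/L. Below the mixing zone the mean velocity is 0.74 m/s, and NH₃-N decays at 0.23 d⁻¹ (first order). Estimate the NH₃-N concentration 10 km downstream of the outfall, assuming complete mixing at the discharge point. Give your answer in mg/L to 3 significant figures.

0.507 mg/L

107 ML/d = 1.238 m³/s.
After complete mixing, C₀ = (1.238·5.55 + 22.7·0.251) / 23.94 = 0.5251 mg/L.
Travel time t = 1e+04 m / 0.74 m/s = 1.351e+04 s = 0.1564 d.
C = 0.5251·exp(−0.23·0.1564) = 0.5251·0.9647 = 0.5066 mg/L.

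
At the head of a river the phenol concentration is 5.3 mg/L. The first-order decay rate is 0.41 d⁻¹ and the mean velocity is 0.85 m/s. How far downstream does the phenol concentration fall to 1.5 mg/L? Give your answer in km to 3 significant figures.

From C = C₀·e^(−kt), t = ln(C₀/C)/k = ln(5.3/1.5)/0.41 = 1.262/0.41 = 3.079 d.
Distance = v·t = 0.85 m/s × 2.66e+05 s = 2.261e+05 m = 226.1 km.

226 km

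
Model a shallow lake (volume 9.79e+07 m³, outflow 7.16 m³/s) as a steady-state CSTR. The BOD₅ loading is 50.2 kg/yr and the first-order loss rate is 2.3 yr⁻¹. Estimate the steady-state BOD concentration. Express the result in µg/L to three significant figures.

Outflow Q = 7.16 m³/s × 3.156e+07 s/yr = 2.26e+08 m³/yr.
Steady-state CSTR mass balance: W = Q·C + k·V·C, so C = W/(Q + kV).
Q + kV = 2.26e+08 + 2.3·9.79e+07 = 4.511e+08 m³/yr.
C = 50.2/4.511e+08 = 1.113e-07 kg/m³ = 0.0001113 mg/L = 0.1113 µg/L.

0.111 µg/L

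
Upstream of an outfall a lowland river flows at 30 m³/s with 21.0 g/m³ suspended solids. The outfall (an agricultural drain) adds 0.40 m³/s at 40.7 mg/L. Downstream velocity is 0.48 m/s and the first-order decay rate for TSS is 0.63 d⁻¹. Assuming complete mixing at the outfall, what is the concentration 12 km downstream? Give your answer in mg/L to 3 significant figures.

17.7 mg/L

After complete mixing, C₀ = (0.4·40.7 + 30·21) / 30.4 = 21.26 mg/L.
Travel time t = 1.2e+04 m / 0.48 m/s = 2.5e+04 s = 0.2894 d.
C = 21.26·exp(−0.63·0.2894) = 21.26·0.8334 = 17.72 mg/L.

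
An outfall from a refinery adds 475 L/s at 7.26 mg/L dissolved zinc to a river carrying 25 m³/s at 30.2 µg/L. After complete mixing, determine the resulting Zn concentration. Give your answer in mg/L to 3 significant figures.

475 L/s = 0.475 m³/s.
30.2 µg/L = 0.0302 mg/L.
By mass balance at complete mixing, C = (0.475·7.26 + 25·0.0302) / (0.475 + 25) = 4.204/25.48 = 0.165 mg/L.

0.165 mg/L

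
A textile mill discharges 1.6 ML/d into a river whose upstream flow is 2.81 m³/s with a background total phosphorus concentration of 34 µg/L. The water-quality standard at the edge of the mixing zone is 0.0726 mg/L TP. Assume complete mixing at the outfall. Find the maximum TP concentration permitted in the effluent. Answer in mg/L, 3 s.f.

1.6 ML/d = 0.01852 m³/s.
34 µg/L = 0.034 mg/L.
Mass balance: 0.0726·2.829 = 0.01852·Cₑ + 2.81·0.034.
Cₑ = (0.2054 − 0.09554) / 0.01852 = 5.93 mg/L.

5.93 mg/L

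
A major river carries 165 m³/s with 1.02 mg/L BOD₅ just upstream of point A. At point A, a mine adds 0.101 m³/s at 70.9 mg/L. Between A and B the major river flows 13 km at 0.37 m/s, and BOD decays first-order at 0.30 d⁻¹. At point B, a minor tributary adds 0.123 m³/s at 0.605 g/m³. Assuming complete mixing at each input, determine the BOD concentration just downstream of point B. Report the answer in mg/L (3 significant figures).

0.940 mg/L

After input A: C = (165·1.02 + 0.101·70.9) / 165.1 = 1.063 mg/L.
Over the 13 km reach to input B (t = 3.514e+04 s = 0.4067 d), decay gives C = 1.063·exp(−0.30·0.4067) = 0.9407 mg/L.
After input B: C = (165.1·0.9407 + 0.123·0.605) / 165.2 = 0.9404 mg/L.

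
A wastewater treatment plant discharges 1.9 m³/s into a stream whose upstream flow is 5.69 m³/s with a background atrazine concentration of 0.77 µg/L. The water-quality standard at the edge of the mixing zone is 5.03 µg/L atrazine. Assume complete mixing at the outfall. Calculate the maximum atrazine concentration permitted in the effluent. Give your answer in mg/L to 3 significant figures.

0.77 µg/L = 0.00077 mg/L.
5.03 µg/L = 0.00503 mg/L.
Mass balance: 0.00503·7.59 = 1.9·Cₑ + 5.69·0.00077.
Cₑ = (0.03818 − 0.004381) / 1.9 = 0.01779 mg/L.

0.0178 mg/L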